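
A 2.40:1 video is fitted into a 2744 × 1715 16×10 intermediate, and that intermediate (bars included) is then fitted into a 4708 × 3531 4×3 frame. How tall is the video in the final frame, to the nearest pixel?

2.40:1 in 2744×1715: fills the width, so the video is 2744.00 × 1143.33.
16×10 in 4708×3531: fills the width, so the intermediate becomes 4708.00 × 2942.50 — a scale of ×1.7157.
Applying the same ×1.7157: 1143.33 → 1961.67.

1962 px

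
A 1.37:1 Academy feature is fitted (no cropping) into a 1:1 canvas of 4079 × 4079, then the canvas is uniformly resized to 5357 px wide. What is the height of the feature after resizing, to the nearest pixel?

In the 4079×4079 frame the feature fills the width: height = 4079 / 1.370 ≈ 2977.37 px.
Scaling 4079 → 5357 is ×1.3133, so the height becomes 2977.37 × 1.3133 ≈ 3910.22 px.

3910 px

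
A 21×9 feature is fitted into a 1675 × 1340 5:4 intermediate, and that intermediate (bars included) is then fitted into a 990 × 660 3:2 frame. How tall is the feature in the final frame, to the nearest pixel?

354 px

21×9 in 1675×1340: fills the width, so the feature is 1675.00 × 717.86.
Second fit — the 5:4 canvas into 990×660 spans the height: 825.00 × 660.00 (×0.4925 from 1675×1340).
The feature scales with it: height 717.86 × 0.4925 ≈ 353.57.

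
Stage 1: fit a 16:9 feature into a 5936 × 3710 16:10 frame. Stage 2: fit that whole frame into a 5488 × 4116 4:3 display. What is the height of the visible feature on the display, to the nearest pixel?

3087 px

First fit — 16:9 into 5936×3710 spans the width: 5936.00 × 3339.00.
16:10 in 5488×4116: fills the width, so the intermediate becomes 5488.00 × 3430.00 — a scale of ×0.9245.
So the feature's height is 3339.00 × 0.9245 ≈ 3087.00.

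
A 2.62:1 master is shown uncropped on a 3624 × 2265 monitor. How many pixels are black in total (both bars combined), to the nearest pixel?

2.62:1 is wider than 16:10, so it spans the full width.
Content height = 3624 / 2.620 ≈ 1383.2061 px.
Leftover height: 2265 − 1383.2061 = 881.7939 px.
Across the 3624-px span: 881.7939 × 3624 ≈ 3195621 px.

3195621 pixels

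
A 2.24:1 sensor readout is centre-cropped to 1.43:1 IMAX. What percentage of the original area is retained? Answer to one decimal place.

The height stays; only width is cut (since 1.43:1 IMAX is narrower than 2.24:1).
Area ratio = (1.430)/(2.240) = 63.84% retained.

63.8%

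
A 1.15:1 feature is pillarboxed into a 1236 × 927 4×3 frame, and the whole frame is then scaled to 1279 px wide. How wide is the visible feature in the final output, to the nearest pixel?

Fitted into 1236×927, the feature spans the height; its width is 927 × 1.150 ≈ 1066.05 px.
The frame scales by 1279/1236 = 1.0348; 1066.05 × 1.0348 ≈ 1103.14 px.

1103 px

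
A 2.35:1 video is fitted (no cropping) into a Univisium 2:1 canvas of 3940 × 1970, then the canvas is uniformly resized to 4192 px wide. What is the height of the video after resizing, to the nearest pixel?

Fitted into 3940×1970, the video spans the width; its height is 3940 / 2.350 ≈ 1676.60 px.
Resizing to 4192 px wide multiplies everything by 1.0640: 1676.60 → 1783.83 px.

1784 px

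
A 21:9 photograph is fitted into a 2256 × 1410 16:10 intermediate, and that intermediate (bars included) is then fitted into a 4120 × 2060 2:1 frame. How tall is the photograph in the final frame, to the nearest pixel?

1413 px

First fit — 21:9 into 2256×1410 spans the width: 2256.00 × 966.86.
The 16:10 canvas is height-limited in 4120×2060, giving 3296.00 × 2060.00; scale factor 1.4610.
Applying the same ×1.4610: 966.86 → 1412.57.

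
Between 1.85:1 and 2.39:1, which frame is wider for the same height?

2.39:1

1.85 and 2.39; 2.39 > 1.85.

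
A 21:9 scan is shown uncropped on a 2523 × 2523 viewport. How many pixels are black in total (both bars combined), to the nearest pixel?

Since 2.333 > 1.000, the scan is width-limited.
The scan is 2523 × 9/21 ≈ 1081.2857 px tall.
2523 − 1081.2857 = 1441.7143 px of bars.
That's 1441.7143 × 2523 ≈ 3637445 black pixels.

3637445 pixels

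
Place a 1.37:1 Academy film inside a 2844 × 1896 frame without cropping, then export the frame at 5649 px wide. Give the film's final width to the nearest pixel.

At 2844×1896 the film is height-limited, so width = 1896 × 1.370 ≈ 2597.52 px.
Scaling 2844 → 5649 is ×1.9863, so the width becomes 2597.52 × 1.9863 ≈ 5159.42 px.

5159 px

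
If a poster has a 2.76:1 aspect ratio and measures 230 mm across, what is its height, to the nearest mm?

Height = 230 / 2.760 = 83.33.

83 mm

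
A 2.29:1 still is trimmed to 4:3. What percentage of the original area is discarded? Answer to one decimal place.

41.8%

4:3 is narrower than 2.29:1, so the crop keeps the full height and trims the width.
Fraction kept = (1.333)/(2.290) ≈ 58.22%, so 41.78% is lost.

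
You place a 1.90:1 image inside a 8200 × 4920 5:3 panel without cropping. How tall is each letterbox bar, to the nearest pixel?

302 px

1.90:1 is wider than 5:3, so it spans the full width.
That makes the image 4315.79 px tall (8200 / 1.900).
Black = 4920 − 4315.79 = 604.21 px, or 302.11 per bar.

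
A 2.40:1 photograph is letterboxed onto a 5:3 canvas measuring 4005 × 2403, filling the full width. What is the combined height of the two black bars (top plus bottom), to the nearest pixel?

Content height = 4005 / 2.400 ≈ 1668.75 px.
Leftover height: 2403 − 1668.75 = 734.25 px.

734 px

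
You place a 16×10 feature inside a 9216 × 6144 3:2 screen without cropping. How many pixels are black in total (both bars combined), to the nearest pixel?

Since 1.600 > 1.500, the feature is width-limited.
Content height = 9216 × 10/16 ≈ 5760.0000 px.
Leftover height: 6144 − 5760.0000 = 384.0000 px.
Across the 9216-px span: 384.0000 × 9216 ≈ 3538944 px.

3538944 pixels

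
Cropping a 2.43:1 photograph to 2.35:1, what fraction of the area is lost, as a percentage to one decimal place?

The height stays; only width is cut (since 2.35:1 is narrower than 2.43:1).
(2.350)/(2.430) ≈ 0.967 of the area survives, leaving 3.29% discarded.

3.3%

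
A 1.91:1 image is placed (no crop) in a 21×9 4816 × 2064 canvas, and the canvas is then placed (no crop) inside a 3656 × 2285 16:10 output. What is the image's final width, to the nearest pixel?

1.91:1 in 4816×2064: fills the height, so the image is 3942.24 × 2064.00.
Second fit — the 21×9 canvas into 3656×2285 spans the width: 3656.00 × 1566.86 (×0.7591 from 4816×2064).
Applying the same ×0.7591: 3942.24 → 2992.70.

2993 px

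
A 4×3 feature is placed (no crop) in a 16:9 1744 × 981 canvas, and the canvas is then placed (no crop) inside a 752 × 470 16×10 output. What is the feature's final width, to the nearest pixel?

564 px

Inside the 1744×981 canvas the feature is height-limited at 1308.00 × 981.00.
The 16:9 canvas is width-limited in 752×470, giving 752.00 × 423.00; scale factor 0.4312.
The feature scales with it: width 1308.00 × 0.4312 ≈ 564.00.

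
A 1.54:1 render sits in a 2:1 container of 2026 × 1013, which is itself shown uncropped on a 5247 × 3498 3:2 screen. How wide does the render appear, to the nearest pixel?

4040 px

First fit — 1.54:1 into 2026×1013 spans the height: 1560.02 × 1013.00.
Second fit — the 2:1 canvas into 5247×3498 spans the width: 5247.00 × 2623.50 (×2.5898 from 2026×1013).
Applying the same ×2.5898: 1560.02 → 4040.19.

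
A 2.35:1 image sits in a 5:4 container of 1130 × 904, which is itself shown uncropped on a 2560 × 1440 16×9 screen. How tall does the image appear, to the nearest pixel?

766 px

Inside the 1130×904 canvas the image is width-limited at 1130.00 × 480.85.
5:4 in 2560×1440: fills the height, so the intermediate becomes 1800.00 × 1440.00 — a scale of ×1.5929.
Applying the same ×1.5929: 480.85 → 765.96.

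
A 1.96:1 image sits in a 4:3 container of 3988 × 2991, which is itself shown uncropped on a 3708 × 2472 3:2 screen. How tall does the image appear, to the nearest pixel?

First fit — 1.96:1 into 3988×2991 spans the width: 3988.00 × 2034.69.
Second fit — the 4:3 canvas into 3708×2472 spans the height: 3296.00 × 2472.00 (×0.8265 from 3988×2991).
The image scales with it: height 2034.69 × 0.8265 ≈ 1681.63.

1682 px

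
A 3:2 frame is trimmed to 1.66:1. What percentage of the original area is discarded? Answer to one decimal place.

9.6%

1.66:1 is wider than 3:2, so the crop keeps the full width and trims the height.
Area ratio = (1.500)/(1.660) = 90.36%; the remaining 9.64% is cropped out.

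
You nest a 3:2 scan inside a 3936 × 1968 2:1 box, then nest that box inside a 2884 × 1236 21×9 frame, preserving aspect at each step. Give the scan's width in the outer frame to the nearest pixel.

3:2 in 3936×1968: fills the height, so the scan is 2952.00 × 1968.00.
Second fit — the 2:1 canvas into 2884×1236 spans the height: 2472.00 × 1236.00 (×0.6280 from 3936×1968).
Applying the same ×0.6280: 2952.00 → 1854.00.

1854 px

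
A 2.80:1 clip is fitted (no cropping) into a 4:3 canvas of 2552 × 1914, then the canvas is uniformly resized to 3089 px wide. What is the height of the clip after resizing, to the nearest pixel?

1103 px

Fitted into 2552×1914, the clip spans the width; its height is 2552 / 2.800 ≈ 911.43 px.
Scaling 2552 → 3089 is ×1.2104, so the height becomes 911.43 × 1.2104 ≈ 1103.21 px.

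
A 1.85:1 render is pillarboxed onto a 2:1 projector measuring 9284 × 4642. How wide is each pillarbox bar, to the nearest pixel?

348 px

Since 1.850 < 2.000, the render is height-limited.
The render is 4642 × 1.850 ≈ 8587.70 px wide.
Leftover width: 9284 − 8587.70 = 696.30 px → 348.15 each side.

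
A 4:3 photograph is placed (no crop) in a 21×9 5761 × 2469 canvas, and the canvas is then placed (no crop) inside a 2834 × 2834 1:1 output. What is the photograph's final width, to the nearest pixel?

1619 px

First fit — 4:3 into 5761×2469 spans the height: 3292.00 × 2469.00.
Second fit — the 21×9 canvas into 2834×2834 spans the width: 2834.00 × 1214.57 (×0.4919 from 5761×2469).
So the photograph's width is 3292.00 × 0.4919 ≈ 1619.43.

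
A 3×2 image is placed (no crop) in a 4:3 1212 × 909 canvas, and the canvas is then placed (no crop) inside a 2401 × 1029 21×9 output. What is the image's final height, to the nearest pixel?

915 px

3×2 in 1212×909: fills the width, so the image is 1212.00 × 808.00.
4:3 in 2401×1029: fills the height, so the intermediate becomes 1372.00 × 1029.00 — a scale of ×1.1320.
So the image's height is 808.00 × 1.1320 ≈ 914.67.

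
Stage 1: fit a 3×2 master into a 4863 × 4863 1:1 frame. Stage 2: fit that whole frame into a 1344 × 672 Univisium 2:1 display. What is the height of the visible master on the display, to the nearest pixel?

448 px

3×2 in 4863×4863: fills the width, so the master is 4863.00 × 3242.00.
1:1 in 1344×672: fills the height, so the intermediate becomes 672.00 × 672.00 — a scale of ×0.1382.
Applying the same ×0.1382: 3242.00 → 448.00.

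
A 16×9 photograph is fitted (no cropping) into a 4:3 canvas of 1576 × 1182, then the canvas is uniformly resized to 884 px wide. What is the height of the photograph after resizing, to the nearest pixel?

497 px

Fitted into 1576×1182, the photograph spans the width; its height is 1576 × 9/16 ≈ 886.50 px.
The frame scales by 884/1576 = 0.5609; 886.50 × 0.5609 ≈ 497.25 px.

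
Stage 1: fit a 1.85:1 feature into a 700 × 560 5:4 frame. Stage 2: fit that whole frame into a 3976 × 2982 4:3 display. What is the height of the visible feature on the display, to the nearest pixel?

First fit — 1.85:1 into 700×560 spans the width: 700.00 × 378.38.
5:4 in 3976×2982: fills the height, so the intermediate becomes 3727.50 × 2982.00 — a scale of ×5.3250.
Applying the same ×5.3250: 378.38 → 2014.86.

2015 px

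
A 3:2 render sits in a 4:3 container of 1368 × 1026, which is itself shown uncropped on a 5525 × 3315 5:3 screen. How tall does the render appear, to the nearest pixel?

2947 px

3:2 in 1368×1026: fills the width, so the render is 1368.00 × 912.00.
The 4:3 canvas is height-limited in 5525×3315, giving 4420.00 × 3315.00; scale factor 3.2310.
So the render's height is 912.00 × 3.2310 ≈ 2946.67.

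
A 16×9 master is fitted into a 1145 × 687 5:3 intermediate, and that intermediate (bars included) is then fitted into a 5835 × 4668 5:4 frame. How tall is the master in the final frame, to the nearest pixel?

3282 px

First fit — 16×9 into 1145×687 spans the width: 1145.00 × 644.06.
5:3 in 5835×4668: fills the width, so the intermediate becomes 5835.00 × 3501.00 — a scale of ×5.0961.
Applying the same ×5.0961: 644.06 → 3282.19.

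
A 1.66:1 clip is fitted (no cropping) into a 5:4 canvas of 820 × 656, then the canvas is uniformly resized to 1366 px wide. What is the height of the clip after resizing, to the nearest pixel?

823 px

Fitted into 820×656, the clip spans the width; its height is 820 / 1.660 ≈ 493.98 px.
Resizing to 1366 px wide multiplies everything by 1.6659: 493.98 → 822.89 px.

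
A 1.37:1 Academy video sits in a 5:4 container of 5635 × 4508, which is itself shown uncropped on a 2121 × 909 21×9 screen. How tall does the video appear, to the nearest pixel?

829 px

Inside the 5635×4508 canvas the video is width-limited at 5635.00 × 4113.14.
5:4 in 2121×909: fills the height, so the intermediate becomes 1136.25 × 909.00 — a scale of ×0.2016.
So the video's height is 4113.14 × 0.2016 ≈ 829.38.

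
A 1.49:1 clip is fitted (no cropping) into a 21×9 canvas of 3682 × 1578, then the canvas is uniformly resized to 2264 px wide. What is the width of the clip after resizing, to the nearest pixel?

Fitted into 3682×1578, the clip spans the height; its width is 1578 × 1.490 ≈ 2351.22 px.
The frame scales by 2264/3682 = 0.6149; 2351.22 × 0.6149 ≈ 1445.73 px.

1446 px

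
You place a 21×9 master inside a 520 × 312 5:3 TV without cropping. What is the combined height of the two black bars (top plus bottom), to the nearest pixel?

89 px

21×9 (2.333) > 5:3 (1.667), so the master fills the width.
Content height = 520 × 9/21 ≈ 222.86 px.
Black = 312 − 222.86 = 89.14 px.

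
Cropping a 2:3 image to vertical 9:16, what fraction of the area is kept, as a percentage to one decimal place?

vertical 9:16 is narrower than 2:3, so the crop keeps the full height and trims the width.
Fraction kept = (0.562)/(0.667) ≈ 84.38%.

84.4%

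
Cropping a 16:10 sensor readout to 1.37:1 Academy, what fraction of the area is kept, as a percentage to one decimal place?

Going from 16:10 to 1.37:1 Academy means cutting width while keeping height.
Area ratio = (1.370)/(1.600) = 85.62% retained.

85.6%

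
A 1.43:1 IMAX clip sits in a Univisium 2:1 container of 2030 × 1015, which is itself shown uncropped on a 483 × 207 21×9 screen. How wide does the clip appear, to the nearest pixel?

First fit — 1.43:1 IMAX into 2030×1015 spans the height: 1451.45 × 1015.00.
Second fit — the Univisium 2:1 canvas into 483×207 spans the height: 414.00 × 207.00 (×0.2039 from 2030×1015).
So the clip's width is 1451.45 × 0.2039 ≈ 296.01.

296 px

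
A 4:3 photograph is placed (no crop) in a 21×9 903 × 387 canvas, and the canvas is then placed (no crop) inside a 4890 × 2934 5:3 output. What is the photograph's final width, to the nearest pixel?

2794 px

First fit — 4:3 into 903×387 spans the height: 516.00 × 387.00.
21×9 in 4890×2934: fills the width, so the intermediate becomes 4890.00 × 2095.71 — a scale of ×5.4153.
The photograph scales with it: width 516.00 × 5.4153 ≈ 2794.29.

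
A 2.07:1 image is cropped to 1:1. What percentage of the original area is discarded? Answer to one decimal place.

51.7%

1:1 is narrower than 2.07:1, so the crop keeps the full height and trims the width.
(1.000)/(2.070) ≈ 0.483 of the area survives, leaving 51.69% discarded.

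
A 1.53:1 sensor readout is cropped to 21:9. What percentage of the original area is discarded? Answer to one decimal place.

21:9 is wider than 1.53:1, so the crop keeps the full width and trims the height.
(1.530)/(2.333) ≈ 0.656 of the area survives, leaving 34.43% discarded.

34.4%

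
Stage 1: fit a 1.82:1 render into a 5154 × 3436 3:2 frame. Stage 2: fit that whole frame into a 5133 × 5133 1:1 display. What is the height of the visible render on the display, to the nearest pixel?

First fit — 1.82:1 into 5154×3436 spans the width: 5154.00 × 2831.87.
Second fit — the 3:2 canvas into 5133×5133 spans the width: 5133.00 × 3422.00 (×0.9959 from 5154×3436).
The render scales with it: height 2831.87 × 0.9959 ≈ 2820.33.

2820 px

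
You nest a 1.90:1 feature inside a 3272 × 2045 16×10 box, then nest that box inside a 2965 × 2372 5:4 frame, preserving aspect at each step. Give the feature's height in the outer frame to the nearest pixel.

1561 px

1.90:1 in 3272×2045: fills the width, so the feature is 3272.00 × 1722.11.
The 16×10 canvas is width-limited in 2965×2372, giving 2965.00 × 1853.12; scale factor 0.9062.
The feature scales with it: height 1722.11 × 0.9062 ≈ 1560.53.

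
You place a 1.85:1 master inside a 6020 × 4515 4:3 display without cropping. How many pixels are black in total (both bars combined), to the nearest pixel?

1.85:1 is wider than 4:3, so it spans the full width.
The master is 6020 / 1.850 ≈ 3254.0541 px tall.
Black = 4515 − 3254.0541 = 1260.9459 px.
Bar area = 1260.9459 × 6020 ≈ 7590895 px.

7590895 pixels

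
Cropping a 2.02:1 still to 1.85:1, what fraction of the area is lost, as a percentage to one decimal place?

1.85:1 is narrower than 2.02:1, so the crop keeps the full height and trims the width.
Fraction kept = (1.850)/(2.020) ≈ 91.58%, so 8.42% is lost.

8.4%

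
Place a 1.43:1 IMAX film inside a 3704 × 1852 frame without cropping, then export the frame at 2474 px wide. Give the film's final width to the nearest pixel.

1769 px

Fitted into 3704×1852, the film spans the height; its width is 1852 × 1.430 ≈ 2648.36 px.
The frame scales by 2474/3704 = 0.6679; 2648.36 × 0.6679 ≈ 1768.91 px.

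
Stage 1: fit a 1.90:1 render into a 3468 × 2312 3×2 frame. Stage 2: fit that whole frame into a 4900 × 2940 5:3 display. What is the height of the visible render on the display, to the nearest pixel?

2321 px

First fit — 1.90:1 into 3468×2312 spans the width: 3468.00 × 1825.26.
The 3×2 canvas is height-limited in 4900×2940, giving 4410.00 × 2940.00; scale factor 1.2716.
So the render's height is 1825.26 × 1.2716 ≈ 2321.05.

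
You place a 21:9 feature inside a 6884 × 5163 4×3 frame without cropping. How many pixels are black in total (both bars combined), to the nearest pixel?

15232325 pixels

21:9 is wider than 4×3, so it spans the full width.
That makes the image 2950.2857 px tall (6884 × 9/21).
Leftover height: 5163 − 2950.2857 = 2212.7143 px.
Bar area = 2212.7143 × 6884 ≈ 15232325 px.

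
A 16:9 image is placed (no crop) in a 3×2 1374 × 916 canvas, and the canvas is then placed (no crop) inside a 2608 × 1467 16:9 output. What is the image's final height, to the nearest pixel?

Inside the 1374×916 canvas the image is width-limited at 1374.00 × 772.88.
3×2 in 2608×1467: fills the height, so the intermediate becomes 2200.50 × 1467.00 — a scale of ×1.6015.
Applying the same ×1.6015: 772.88 → 1237.78.

1238 px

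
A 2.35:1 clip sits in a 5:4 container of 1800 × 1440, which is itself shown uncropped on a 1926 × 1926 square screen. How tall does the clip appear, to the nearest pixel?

First fit — 2.35:1 into 1800×1440 spans the width: 1800.00 × 765.96.
The 5:4 canvas is width-limited in 1926×1926, giving 1926.00 × 1540.80; scale factor 1.0700.
The clip scales with it: height 765.96 × 1.0700 ≈ 819.57.

820 px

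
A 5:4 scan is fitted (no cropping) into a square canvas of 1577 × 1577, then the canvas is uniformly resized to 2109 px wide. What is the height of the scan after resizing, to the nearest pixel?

1687 px

At 1577×1577 the scan is width-limited, so height = 1577 × 4/5 ≈ 1261.60 px.
Scaling 1577 → 2109 is ×1.3373, so the height becomes 1261.60 × 1.3373 ≈ 1687.20 px.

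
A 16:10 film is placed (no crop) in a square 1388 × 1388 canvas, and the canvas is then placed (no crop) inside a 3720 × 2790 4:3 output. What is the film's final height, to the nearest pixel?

16:10 in 1388×1388: fills the width, so the film is 1388.00 × 867.50.
Second fit — the square canvas into 3720×2790 spans the height: 2790.00 × 2790.00 (×2.0101 from 1388×1388).
So the film's height is 867.50 × 2.0101 ≈ 1743.75.

1744 px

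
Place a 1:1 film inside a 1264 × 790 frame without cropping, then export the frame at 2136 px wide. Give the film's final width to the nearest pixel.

1335 px

Fitted into 1264×790, the film spans the height; its width is 790 × 1/1 ≈ 790.00 px.
Resizing to 2136 px wide multiplies everything by 1.6899: 790.00 → 1335.00 px.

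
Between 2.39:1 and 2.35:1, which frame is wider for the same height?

2.39:1

2.39 and 2.35; 2.39 > 2.35.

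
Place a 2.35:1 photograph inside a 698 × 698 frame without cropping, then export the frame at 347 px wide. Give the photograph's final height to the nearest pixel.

In the 698×698 frame the photograph fills the width: height = 698 / 2.350 ≈ 297.02 px.
Resizing to 347 px wide multiplies everything by 0.4971: 297.02 → 147.66 px.

148 px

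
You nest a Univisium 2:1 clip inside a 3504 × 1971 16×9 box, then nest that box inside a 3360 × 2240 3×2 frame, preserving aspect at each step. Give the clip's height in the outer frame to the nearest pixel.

Univisium 2:1 in 3504×1971: fills the width, so the clip is 3504.00 × 1752.00.
16×9 in 3360×2240: fills the width, so the intermediate becomes 3360.00 × 1890.00 — a scale of ×0.9589.
So the clip's height is 1752.00 × 0.9589 ≈ 1680.00.

1680 px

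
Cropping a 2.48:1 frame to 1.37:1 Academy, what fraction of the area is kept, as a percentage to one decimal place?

55.2%

Going from 2.48:1 to 1.37:1 Academy means cutting width while keeping height.
(1.370)/(2.480) ≈ 0.552 of the area survives.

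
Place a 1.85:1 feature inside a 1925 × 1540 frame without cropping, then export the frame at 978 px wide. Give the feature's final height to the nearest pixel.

529 px

In the 1925×1540 frame the feature fills the width: height = 1925 / 1.850 ≈ 1040.54 px.
The frame scales by 978/1925 = 0.5081; 1040.54 × 0.5081 ≈ 528.65 px.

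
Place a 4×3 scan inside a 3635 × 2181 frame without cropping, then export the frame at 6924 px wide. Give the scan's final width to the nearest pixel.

At 3635×2181 the scan is height-limited, so width = 2181 × 4/3 ≈ 2908.00 px.
The frame scales by 6924/3635 = 1.9048; 2908.00 × 1.9048 ≈ 5539.20 px.

5539 px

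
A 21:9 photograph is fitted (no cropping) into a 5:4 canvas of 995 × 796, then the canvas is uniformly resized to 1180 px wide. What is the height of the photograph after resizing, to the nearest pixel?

506 px

Fitted into 995×796, the photograph spans the width; its height is 995 × 9/21 ≈ 426.43 px.
Scaling 995 → 1180 is ×1.1859, so the height becomes 426.43 × 1.1859 ≈ 505.71 px.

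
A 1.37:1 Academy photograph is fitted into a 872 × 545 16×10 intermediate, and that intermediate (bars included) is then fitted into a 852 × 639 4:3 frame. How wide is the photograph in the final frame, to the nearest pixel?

730 px

1.37:1 Academy in 872×545: fills the height, so the photograph is 746.65 × 545.00.
Second fit — the 16×10 canvas into 852×639 spans the width: 852.00 × 532.50 (×0.9771 from 872×545).
So the photograph's width is 746.65 × 0.9771 ≈ 729.52.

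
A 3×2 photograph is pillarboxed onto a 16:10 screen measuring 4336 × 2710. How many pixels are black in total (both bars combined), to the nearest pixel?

Since 1.500 < 1.600, the photograph is height-limited.
The photograph is 2710 × 3/2 ≈ 4065.0000 px wide.
4336 − 4065.0000 = 271.0000 px of bars.
Across the 2710-px span: 271.0000 × 2710 ≈ 734410 px.

734410 pixels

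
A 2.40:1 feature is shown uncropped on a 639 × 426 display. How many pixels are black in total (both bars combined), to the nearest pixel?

2.40:1 (2.400) > 3×2 (1.500), so the feature fills the width.
That makes the image 266.2500 px tall (639 / 2.400).
426 − 266.2500 = 159.7500 px of bars.
That's 159.7500 × 639 ≈ 102080 black pixels.

102080 pixels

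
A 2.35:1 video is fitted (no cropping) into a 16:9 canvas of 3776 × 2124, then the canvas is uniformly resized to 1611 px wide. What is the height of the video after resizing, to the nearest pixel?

686 px

Fitted into 3776×2124, the video spans the width; its height is 3776 / 2.350 ≈ 1606.81 px.
Scaling 3776 → 1611 is ×0.4266, so the height becomes 1606.81 × 0.4266 ≈ 685.53 px.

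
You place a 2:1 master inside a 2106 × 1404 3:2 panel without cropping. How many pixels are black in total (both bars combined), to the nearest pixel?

739206 pixels

2:1 is wider than 3:2, so it spans the full width.
That makes the image 1053.0000 px tall (2106 × 1/2).
Black = 1404 − 1053.0000 = 351.0000 px.
Bar area = 351.0000 × 2106 ≈ 739206 px.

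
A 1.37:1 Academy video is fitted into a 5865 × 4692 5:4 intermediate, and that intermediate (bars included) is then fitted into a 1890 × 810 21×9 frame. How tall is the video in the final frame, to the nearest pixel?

739 px

First fit — 1.37:1 Academy into 5865×4692 spans the width: 5865.00 × 4281.02.
The 5:4 canvas is height-limited in 1890×810, giving 1012.50 × 810.00; scale factor 0.1726.
The video scales with it: height 4281.02 × 0.1726 ≈ 739.05.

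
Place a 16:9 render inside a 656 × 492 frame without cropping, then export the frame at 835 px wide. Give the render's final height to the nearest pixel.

470 px

Fitted into 656×492, the render spans the width; its height is 656 × 9/16 ≈ 369.00 px.
The frame scales by 835/656 = 1.2729; 369.00 × 1.2729 ≈ 469.69 px.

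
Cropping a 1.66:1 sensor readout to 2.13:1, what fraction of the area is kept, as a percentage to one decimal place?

77.9%

2.13:1 is wider than 1.66:1, so the crop keeps the full width and trims the height.
Fraction kept = (1.660)/(2.130) ≈ 77.93%.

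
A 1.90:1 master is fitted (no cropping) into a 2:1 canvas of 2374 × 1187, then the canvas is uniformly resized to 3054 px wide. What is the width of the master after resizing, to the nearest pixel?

At 2374×1187 the master is height-limited, so width = 1187 × 1.900 ≈ 2255.30 px.
Scaling 2374 → 3054 is ×1.2864, so the width becomes 2255.30 × 1.2864 ≈ 2901.30 px.

2901 px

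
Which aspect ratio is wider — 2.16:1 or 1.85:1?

2.16:1

2.16 and 1.85; 2.16 > 1.85.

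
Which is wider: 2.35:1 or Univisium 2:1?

2.35 and Univisium 2:1 = 2; 2.35 > 2.

2.35:1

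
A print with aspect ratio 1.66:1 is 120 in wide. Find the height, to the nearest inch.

72 in

At 1.66:1, 120 / 1.660 ≈ 72.29.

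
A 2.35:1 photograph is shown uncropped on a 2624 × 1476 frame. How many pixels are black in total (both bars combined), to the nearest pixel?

2.35:1 (2.350) > 16:9 (1.778), so the photograph fills the width.
The photograph is 2624 / 2.350 ≈ 1116.5957 px tall.
Leftover height: 1476 − 1116.5957 = 359.4043 px.
Across the 2624-px span: 359.4043 × 2624 ≈ 943077 px.

943077 pixels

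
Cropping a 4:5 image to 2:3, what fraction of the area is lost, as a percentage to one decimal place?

16.7%

Going from 4:5 to 2:3 means cutting width while keeping height.
Fraction kept = (0.667)/(0.800) ≈ 83.33%, so 16.67% is lost.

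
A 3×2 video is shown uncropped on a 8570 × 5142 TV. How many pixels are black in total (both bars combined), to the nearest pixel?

3×2 (1.500) < 5:3 (1.667), so the video fills the height.
Content width = 5142 × 3/2 ≈ 7713.0000 px.
Black = 8570 − 7713.0000 = 857.0000 px.
Across the 5142-px span: 857.0000 × 5142 ≈ 4406694 px.

4406694 pixels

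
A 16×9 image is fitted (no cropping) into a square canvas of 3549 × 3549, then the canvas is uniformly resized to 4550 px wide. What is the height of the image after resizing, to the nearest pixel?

2559 px

Fitted into 3549×3549, the image spans the width; its height is 3549 × 9/16 ≈ 1996.31 px.
Scaling 3549 → 4550 is ×1.2821, so the height becomes 1996.31 × 1.2821 ≈ 2559.38 px.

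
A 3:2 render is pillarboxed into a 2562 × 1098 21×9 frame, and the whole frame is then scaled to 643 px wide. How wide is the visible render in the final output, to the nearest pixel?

413 px

Fitted into 2562×1098, the render spans the height; its width is 1098 × 3/2 ≈ 1647.00 px.
The frame scales by 643/2562 = 0.2510; 1647.00 × 0.2510 ≈ 413.36 px.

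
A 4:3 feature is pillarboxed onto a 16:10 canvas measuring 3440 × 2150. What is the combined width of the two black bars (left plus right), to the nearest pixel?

Since 1.333 < 1.600, the feature is height-limited.
That makes the image 2866.67 px wide (2150 × 4/3).
Leftover width: 3440 − 2866.67 = 573.33 px.

573 px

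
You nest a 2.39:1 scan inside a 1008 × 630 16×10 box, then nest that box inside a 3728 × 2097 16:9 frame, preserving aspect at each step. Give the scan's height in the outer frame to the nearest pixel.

Inside the 1008×630 canvas the scan is width-limited at 1008.00 × 421.76.
Second fit — the 16×10 canvas into 3728×2097 spans the height: 3355.20 × 2097.00 (×3.3286 from 1008×630).
The scan scales with it: height 421.76 × 3.3286 ≈ 1403.85.

1404 px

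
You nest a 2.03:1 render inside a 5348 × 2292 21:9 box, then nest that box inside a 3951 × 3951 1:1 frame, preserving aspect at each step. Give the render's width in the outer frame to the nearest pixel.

First fit — 2.03:1 into 5348×2292 spans the height: 4652.76 × 2292.00.
Second fit — the 21:9 canvas into 3951×3951 spans the width: 3951.00 × 1693.29 (×0.7388 from 5348×2292).
The render scales with it: width 4652.76 × 0.7388 ≈ 3437.37.

3437 px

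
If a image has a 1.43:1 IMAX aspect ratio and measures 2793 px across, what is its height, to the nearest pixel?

1953 px

At 1.43:1 IMAX, 2793 / 1.430 ≈ 1953.15.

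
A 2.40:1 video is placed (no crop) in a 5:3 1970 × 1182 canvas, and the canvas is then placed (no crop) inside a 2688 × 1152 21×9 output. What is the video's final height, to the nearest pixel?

First fit — 2.40:1 into 1970×1182 spans the width: 1970.00 × 820.83.
Second fit — the 5:3 canvas into 2688×1152 spans the height: 1920.00 × 1152.00 (×0.9746 from 1970×1182).
Applying the same ×0.9746: 820.83 → 800.00.

800 px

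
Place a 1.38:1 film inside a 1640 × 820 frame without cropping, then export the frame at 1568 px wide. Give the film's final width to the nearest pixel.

In the 1640×820 frame the film fills the height: width = 820 × 1.380 ≈ 1131.60 px.
Resizing to 1568 px wide multiplies everything by 0.9561: 1131.60 → 1081.92 px.

1082 px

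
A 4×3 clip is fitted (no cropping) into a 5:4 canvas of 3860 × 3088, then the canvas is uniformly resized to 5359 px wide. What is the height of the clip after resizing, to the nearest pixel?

In the 3860×3088 frame the clip fills the width: height = 3860 × 3/4 ≈ 2895.00 px.
Resizing to 5359 px wide multiplies everything by 1.3883: 2895.00 → 4019.25 px.

4019 px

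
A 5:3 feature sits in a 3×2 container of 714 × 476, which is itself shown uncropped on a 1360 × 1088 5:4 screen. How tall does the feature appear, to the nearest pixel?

5:3 in 714×476: fills the width, so the feature is 714.00 × 428.40.
Second fit — the 3×2 canvas into 1360×1088 spans the width: 1360.00 × 906.67 (×1.9048 from 714×476).
The feature scales with it: height 428.40 × 1.9048 ≈ 816.00.

816 px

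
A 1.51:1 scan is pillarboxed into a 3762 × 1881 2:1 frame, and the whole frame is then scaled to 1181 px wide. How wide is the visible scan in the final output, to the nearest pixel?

892 px

Fitted into 3762×1881, the scan spans the height; its width is 1881 × 1.510 ≈ 2840.31 px.
Scaling 3762 → 1181 is ×0.3139, so the width becomes 2840.31 × 0.3139 ≈ 891.65 px.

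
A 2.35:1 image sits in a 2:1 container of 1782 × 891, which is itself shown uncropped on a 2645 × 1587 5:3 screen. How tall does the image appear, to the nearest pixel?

1126 px

2.35:1 in 1782×891: fills the width, so the image is 1782.00 × 758.30.
Second fit — the 2:1 canvas into 2645×1587 spans the width: 2645.00 × 1322.50 (×1.4843 from 1782×891).
The image scales with it: height 758.30 × 1.4843 ≈ 1125.53.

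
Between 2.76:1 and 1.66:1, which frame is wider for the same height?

2.76:1

2.76 and 1.66; 2.76 > 1.66.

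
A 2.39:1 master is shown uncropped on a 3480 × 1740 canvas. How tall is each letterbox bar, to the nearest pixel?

142 px

2.39:1 (2.390) > 2:1 (2.000), so the master fills the width.
The master is 3480 / 2.390 ≈ 1456.07 px tall.
Black = 1740 − 1456.07 = 283.93 px, or 141.97 per bar.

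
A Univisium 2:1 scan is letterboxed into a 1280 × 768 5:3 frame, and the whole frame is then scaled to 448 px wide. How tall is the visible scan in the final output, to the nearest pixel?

224 px

At 1280×768 the scan is width-limited, so height = 1280 × 1/2 ≈ 640.00 px.
Scaling 1280 → 448 is ×0.3500, so the height becomes 640.00 × 0.3500 ≈ 224.00 px.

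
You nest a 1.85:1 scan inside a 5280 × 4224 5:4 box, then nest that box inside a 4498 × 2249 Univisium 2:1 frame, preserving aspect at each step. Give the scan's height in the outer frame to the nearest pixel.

1520 px

Inside the 5280×4224 canvas the scan is width-limited at 5280.00 × 2854.05.
The 5:4 canvas is height-limited in 4498×2249, giving 2811.25 × 2249.00; scale factor 0.5324.
The scan scales with it: height 2854.05 × 0.5324 ≈ 1519.59.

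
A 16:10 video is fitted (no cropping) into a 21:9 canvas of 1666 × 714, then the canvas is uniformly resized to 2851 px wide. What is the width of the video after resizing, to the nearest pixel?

1955 px

Fitted into 1666×714, the video spans the height; its width is 714 × 16/10 ≈ 1142.40 px.
Resizing to 2851 px wide multiplies everything by 1.7113: 1142.40 → 1954.97 px.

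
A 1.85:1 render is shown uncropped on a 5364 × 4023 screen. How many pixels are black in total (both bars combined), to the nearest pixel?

6026671 pixels

1.85:1 is wider than 4×3, so it spans the full width.
That makes the image 2899.4595 px tall (5364 / 1.850).
Black = 4023 − 2899.4595 = 1123.5405 px.
Bar area = 1123.5405 × 5364 ≈ 6026671 px.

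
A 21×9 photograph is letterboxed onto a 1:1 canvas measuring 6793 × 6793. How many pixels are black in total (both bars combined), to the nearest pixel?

26368485 pixels

Since 2.333 > 1.000, the photograph is width-limited.
That makes the image 2911.2857 px tall (6793 × 9/21).
6793 − 2911.2857 = 3881.7143 px of bars.
Across the 6793-px span: 3881.7143 × 6793 ≈ 26368485 px.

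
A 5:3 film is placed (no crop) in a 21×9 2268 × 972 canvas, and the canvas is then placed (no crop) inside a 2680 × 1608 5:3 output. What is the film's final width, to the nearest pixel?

First fit — 5:3 into 2268×972 spans the height: 1620.00 × 972.00.
The 21×9 canvas is width-limited in 2680×1608, giving 2680.00 × 1148.57; scale factor 1.1817.
So the film's width is 1620.00 × 1.1817 ≈ 1914.29.

1914 px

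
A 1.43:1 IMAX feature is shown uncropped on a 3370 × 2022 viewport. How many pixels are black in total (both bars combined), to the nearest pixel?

1.43:1 IMAX (1.430) < 5:3 (1.667), so the feature fills the height.
The feature is 2022 × 1.430 ≈ 2891.4600 px wide.
3370 − 2891.4600 = 478.5400 px of bars.
Bar area = 478.5400 × 2022 ≈ 967608 px.

967608 pixels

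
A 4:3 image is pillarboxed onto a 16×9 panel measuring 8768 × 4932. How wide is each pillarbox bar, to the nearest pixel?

Since 1.333 < 1.778, the image is height-limited.
The image is 4932 × 4/3 ≈ 6576.00 px wide.
Black = 8768 − 6576.00 = 2192.00 px, or 1096.00 per bar.

1096 px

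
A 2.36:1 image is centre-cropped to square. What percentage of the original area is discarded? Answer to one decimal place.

The height stays; only width is cut (since square is narrower than 2.36:1).
Fraction kept = (1.000)/(2.360) ≈ 42.37%, so 57.63% is lost.

57.6%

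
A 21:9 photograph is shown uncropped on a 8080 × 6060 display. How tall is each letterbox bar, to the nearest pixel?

Since 2.333 > 1.333, the photograph is width-limited.
That makes the image 3462.86 px tall (8080 × 9/21).
Black = 6060 − 3462.86 = 2597.14 px, or 1298.57 per bar.

1299 px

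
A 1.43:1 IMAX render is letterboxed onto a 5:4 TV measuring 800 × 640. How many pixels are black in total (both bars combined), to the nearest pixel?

64448 pixels

1.43:1 IMAX is wider than 5:4, so it spans the full width.
The render is 800 / 1.430 ≈ 559.4406 px tall.
640 − 559.4406 = 80.5594 px of bars.
That's 80.5594 × 800 ≈ 64448 black pixels.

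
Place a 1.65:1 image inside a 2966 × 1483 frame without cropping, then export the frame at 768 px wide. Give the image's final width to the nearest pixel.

634 px

In the 2966×1483 frame the image fills the height: width = 1483 × 1.650 ≈ 2446.95 px.
Resizing to 768 px wide multiplies everything by 0.2589: 2446.95 → 633.60 px.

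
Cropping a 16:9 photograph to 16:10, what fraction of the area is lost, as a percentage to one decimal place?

10.0%

16:10 is narrower than 16:9, so the crop keeps the full height and trims the width.
Fraction kept = (1.600)/(1.778) ≈ 90.00%, so 10.00% is lost.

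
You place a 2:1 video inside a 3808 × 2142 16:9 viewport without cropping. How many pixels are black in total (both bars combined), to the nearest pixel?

2:1 is wider than 16:9, so it spans the full width.
Content height = 3808 × 1/2 ≈ 1904.0000 px.
2142 − 1904.0000 = 238.0000 px of bars.
That's 238.0000 × 3808 ≈ 906304 black pixels.

906304 pixels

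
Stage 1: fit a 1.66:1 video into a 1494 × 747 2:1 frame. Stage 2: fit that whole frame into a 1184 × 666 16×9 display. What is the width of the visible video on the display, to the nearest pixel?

First fit — 1.66:1 into 1494×747 spans the height: 1240.02 × 747.00.
The 2:1 canvas is width-limited in 1184×666, giving 1184.00 × 592.00; scale factor 0.7925.
The video scales with it: width 1240.02 × 0.7925 ≈ 982.72.

983 px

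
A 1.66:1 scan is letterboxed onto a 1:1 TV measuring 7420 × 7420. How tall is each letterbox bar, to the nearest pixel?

1.66:1 is wider than 1:1, so it spans the full width.
Content height = 7420 / 1.660 ≈ 4469.88 px.
7420 − 4469.88 = 2950.12 px of bars (1475.06 each).

1475 px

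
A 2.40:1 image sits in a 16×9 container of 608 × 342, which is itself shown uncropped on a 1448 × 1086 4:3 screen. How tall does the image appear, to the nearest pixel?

2.40:1 in 608×342: fills the width, so the image is 608.00 × 253.33.
Second fit — the 16×9 canvas into 1448×1086 spans the width: 1448.00 × 814.50 (×2.3816 from 608×342).
So the image's height is 253.33 × 2.3816 ≈ 603.33.

603 px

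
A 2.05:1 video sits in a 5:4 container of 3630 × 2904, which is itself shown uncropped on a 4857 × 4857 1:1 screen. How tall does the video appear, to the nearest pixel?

2369 px

Inside the 3630×2904 canvas the video is width-limited at 3630.00 × 1770.73.
5:4 in 4857×4857: fills the width, so the intermediate becomes 4857.00 × 3885.60 — a scale of ×1.3380.
So the video's height is 1770.73 × 1.3380 ≈ 2369.27.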